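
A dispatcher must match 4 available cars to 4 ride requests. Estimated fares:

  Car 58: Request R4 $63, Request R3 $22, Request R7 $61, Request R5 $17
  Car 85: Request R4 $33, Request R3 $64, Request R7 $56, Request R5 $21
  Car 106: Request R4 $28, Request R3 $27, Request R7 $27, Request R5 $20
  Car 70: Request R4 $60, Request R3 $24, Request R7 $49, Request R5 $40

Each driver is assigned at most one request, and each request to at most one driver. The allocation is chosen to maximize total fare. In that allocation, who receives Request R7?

Optimal: Car 58→Request R7 ($61), Car 85→Request R3 ($64), Car 106→Request R5 ($20), Car 70→Request R4 ($60) — total 61+64+20+60 = $205.
Column-greedy (each request in turn goes to its best remaining driver) gives $196, worse by 9.
Next-best assignment: Car 58→Request R4, Car 85→Request R3, Car 106→Request R5, Car 70→Request R7 = $196.
Car 58's own top request is Request R4 ($63), but forcing Car 58→Request R4 and reassigning the rest optimally gives only $196 — worse by 9.

Car 58 receives Request R7.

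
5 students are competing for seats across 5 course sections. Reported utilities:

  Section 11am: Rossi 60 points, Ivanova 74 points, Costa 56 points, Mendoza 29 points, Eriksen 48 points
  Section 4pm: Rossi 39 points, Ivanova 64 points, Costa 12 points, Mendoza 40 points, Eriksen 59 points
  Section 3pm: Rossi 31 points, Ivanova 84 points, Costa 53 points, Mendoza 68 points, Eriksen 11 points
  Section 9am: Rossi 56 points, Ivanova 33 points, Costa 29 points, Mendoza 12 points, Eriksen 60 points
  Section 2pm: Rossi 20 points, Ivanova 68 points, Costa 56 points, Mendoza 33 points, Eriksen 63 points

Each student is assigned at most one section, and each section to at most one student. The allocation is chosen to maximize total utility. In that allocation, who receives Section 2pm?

This is the linear assignment problem.
Optimal: Rossi→Section 9am (56 points), Ivanova→Section 11am (74 points), Costa→Section 2pm (56 points), Mendoza→Section 3pm (68 points), Eriksen→Section 4pm (59 points) — total 56+74+56+68+59 = 313 points.
Row-greedy (each student in turn takes its best remaining section) gives 300 points, worse by 13.
Swapping Eriksen↔Ivanova (Eriksen→Section 11am 48 points, Ivanova→Section 4pm 64 points) loses 21.
No other one-to-one assignment exceeds 313 points.
Costa's own top section is Section 11am (56 points), but forcing Costa→Section 11am and reassigning the rest optimally gives only 307 points — worse by 6.

Costa receives Section 2pm.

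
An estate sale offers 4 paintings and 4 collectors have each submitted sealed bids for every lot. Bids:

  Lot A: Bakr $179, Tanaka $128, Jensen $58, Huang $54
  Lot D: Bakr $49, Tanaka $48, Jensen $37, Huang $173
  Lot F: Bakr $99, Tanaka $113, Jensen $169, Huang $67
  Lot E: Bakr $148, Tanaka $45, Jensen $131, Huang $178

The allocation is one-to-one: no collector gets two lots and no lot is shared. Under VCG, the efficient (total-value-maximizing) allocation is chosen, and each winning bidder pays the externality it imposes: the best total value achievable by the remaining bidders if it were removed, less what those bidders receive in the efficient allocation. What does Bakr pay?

Efficient allocation: Bakr→Lot E ($148), Tanaka→Lot A ($128), Jensen→Lot F ($169), Huang→Lot D ($173); total welfare W = $618.
Bakr receives Lot E at value $148, so the others get W − 148 = $470.
Without Bakr: best allocation of the remaining 3 bidders over all 4 lots is Tanaka→Lot A ($128), Jensen→Lot F ($169), Huang→Lot E ($178), total $475.
VCG payment = (others' best without Bakr) − (others' welfare with Bakr) = 475 − 470 = $5.

Bakr pays $5.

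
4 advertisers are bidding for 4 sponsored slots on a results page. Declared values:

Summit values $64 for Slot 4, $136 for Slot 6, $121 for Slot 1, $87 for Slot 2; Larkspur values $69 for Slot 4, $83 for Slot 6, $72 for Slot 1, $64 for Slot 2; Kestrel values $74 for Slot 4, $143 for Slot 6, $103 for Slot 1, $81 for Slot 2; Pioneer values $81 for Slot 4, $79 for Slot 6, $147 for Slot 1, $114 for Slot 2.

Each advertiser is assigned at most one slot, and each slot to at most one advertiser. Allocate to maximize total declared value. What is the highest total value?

This is a one-to-one assignment (maximum-weight bipartite matching).
Optimal: Summit→Slot 1 ($121), Larkspur→Slot 4 ($69), Kestrel→Slot 6 ($143), Pioneer→Slot 2 ($114) — total 121+69+143+114 = $447.
Max-entry greedy (repeatedly take the single best remaining cell) gives $446, worse by 1.

Maximum total: $447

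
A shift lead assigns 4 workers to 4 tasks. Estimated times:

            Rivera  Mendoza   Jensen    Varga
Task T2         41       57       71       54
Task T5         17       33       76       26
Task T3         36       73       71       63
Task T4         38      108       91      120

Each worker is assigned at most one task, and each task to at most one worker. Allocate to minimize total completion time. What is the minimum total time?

Minimum total: 192 min

This is a one-to-one assignment (minimum-cost bipartite matching).
Optimal: Rivera→Task T4 (38 min), Mendoza→Task T2 (57 min), Jensen→Task T3 (71 min), Varga→Task T5 (26 min) — total 38+57+71+26 = 192 min.
Column-greedy (each task in turn goes to its cheapest remaining worker) gives 246 min, worse by 54.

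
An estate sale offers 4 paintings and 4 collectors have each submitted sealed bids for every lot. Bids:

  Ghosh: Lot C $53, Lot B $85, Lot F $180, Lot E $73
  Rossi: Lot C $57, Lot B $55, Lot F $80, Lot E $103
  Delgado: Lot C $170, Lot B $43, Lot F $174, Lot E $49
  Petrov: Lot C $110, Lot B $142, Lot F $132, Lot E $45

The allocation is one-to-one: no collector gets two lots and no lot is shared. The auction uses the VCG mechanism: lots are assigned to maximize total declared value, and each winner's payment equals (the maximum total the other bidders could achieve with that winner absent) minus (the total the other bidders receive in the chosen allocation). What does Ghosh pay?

Efficient allocation: Ghosh→Lot F ($180), Rossi→Lot E ($103), Delgado→Lot C ($170), Petrov→Lot B ($142); total welfare W = $595.
Ghosh receives Lot F at value $180, so the others get W − 180 = $415.
Without Ghosh: best allocation of the remaining 3 bidders over all 4 lots is Rossi→Lot E ($103), Delgado→Lot F ($174), Petrov→Lot B ($142), total $419.
VCG payment = (others' best without Ghosh) − (others' welfare with Ghosh) = 419 − 415 = $4.

Ghosh pays $4.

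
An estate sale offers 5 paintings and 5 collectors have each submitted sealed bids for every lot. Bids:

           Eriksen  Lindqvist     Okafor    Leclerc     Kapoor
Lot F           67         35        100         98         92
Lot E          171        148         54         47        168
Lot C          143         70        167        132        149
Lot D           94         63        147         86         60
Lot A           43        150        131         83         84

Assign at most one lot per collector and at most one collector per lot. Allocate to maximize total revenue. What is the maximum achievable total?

Optimal: Eriksen→Lot E ($171), Lindqvist→Lot A ($150), Okafor→Lot D ($147), Leclerc→Lot F ($98), Kapoor→Lot C ($149) — total 171+150+147+98+149 = $715.
Row-greedy (each collector in turn takes its best remaining lot) gives $646, worse by 69.
Next-best assignment: Eriksen→Lot C, Lindqvist→Lot A, Okafor→Lot D, Leclerc→Lot F, Kapoor→Lot E = $706.
No other one-to-one assignment exceeds $715.

Maximum total: $715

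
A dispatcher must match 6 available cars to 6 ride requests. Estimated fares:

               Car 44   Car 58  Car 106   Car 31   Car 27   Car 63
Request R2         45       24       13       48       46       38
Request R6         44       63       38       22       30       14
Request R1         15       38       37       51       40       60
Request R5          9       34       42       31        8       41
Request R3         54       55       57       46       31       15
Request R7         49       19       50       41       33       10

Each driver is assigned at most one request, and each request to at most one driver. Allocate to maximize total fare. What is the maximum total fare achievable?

Max total: $307

This is the linear assignment problem.
Optimal: Car 44→Request R7 ($49), Car 58→Request R6 ($63), Car 106→Request R3 ($57), Car 31→Request R1 ($51), Car 27→Request R2 ($46), Car 63→Request R5 ($41) — total 49+63+57+51+46+41 = $307.
Row-greedy (each driver in turn takes its best remaining request) gives $305, worse by 2.
Next-best assignment: Car 44→Request R3, Car 58→Request R6, Car 106→Request R5, Car 31→Request R7, Car 27→Request R2, Car 63→Request R1 = $306.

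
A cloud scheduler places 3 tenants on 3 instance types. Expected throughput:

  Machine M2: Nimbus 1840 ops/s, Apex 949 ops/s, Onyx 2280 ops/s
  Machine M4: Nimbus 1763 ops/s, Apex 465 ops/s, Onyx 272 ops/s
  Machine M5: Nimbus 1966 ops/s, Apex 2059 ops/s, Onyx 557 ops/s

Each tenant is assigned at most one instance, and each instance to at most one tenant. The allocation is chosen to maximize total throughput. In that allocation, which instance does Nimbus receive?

This is the linear assignment problem.
Optimal: Nimbus→Machine M4 (1763 ops/s), Apex→Machine M5 (2059 ops/s), Onyx→Machine M2 (2280 ops/s) — total 1763+2059+2280 = 6102 ops/s.
Nimbus's own top instance is Machine M5 (1966 ops/s), but forcing Nimbus→Machine M5 and reassigning the rest optimally gives only 4711 ops/s — worse by 1391.

Nimbus receives Machine M4.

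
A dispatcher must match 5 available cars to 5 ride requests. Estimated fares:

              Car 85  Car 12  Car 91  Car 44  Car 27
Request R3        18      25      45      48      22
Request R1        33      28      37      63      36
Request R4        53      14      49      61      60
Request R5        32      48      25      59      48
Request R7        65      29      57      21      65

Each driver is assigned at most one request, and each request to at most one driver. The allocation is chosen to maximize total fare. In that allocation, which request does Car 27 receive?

Optimal: Car 85→Request R7 ($65), Car 12→Request R5 ($48), Car 91→Request R3 ($45), Car 44→Request R1 ($63), Car 27→Request R4 ($60) — total 65+48+45+63+60 = $281.
Row-greedy (each driver in turn takes its best remaining request) gives $247, worse by 34.
Next-best assignment: Car 85→Request R4, Car 12→Request R5, Car 91→Request R3, Car 44→Request R1, Car 27→Request R7 = $274.
Car 27's own top request is Request R7 ($65), but forcing Car 27→Request R7 and reassigning the rest optimally gives only $274 — worse by 7.

Car 27 receives Request R4.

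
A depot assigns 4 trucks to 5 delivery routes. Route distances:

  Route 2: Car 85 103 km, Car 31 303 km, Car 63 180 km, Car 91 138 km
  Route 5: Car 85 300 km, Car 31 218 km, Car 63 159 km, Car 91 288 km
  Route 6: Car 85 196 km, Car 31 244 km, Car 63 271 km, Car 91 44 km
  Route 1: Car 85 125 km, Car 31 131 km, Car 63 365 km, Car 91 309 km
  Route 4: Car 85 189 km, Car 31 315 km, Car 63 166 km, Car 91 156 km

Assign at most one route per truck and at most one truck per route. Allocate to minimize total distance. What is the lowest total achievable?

Minimum total: 437 km

Optimal: Car 85→Route 2 (103 km), Car 31→Route 1 (131 km), Car 63→Route 5 (159 km), Car 91→Route 6 (44 km) — total 103+131+159+44 = 437 km.
Swapping Car 91↔Car 31 (Car 91→Route 1 309 km, Car 31→Route 6 244 km) adds 378.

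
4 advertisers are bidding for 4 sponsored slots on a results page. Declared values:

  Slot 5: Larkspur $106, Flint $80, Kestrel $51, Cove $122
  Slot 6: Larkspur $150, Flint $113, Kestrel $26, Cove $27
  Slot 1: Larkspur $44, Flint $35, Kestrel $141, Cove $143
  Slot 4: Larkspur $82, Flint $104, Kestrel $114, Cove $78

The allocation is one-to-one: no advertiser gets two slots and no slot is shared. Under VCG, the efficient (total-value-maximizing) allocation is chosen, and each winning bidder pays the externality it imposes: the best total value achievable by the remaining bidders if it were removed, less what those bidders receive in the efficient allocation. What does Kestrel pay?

Kestrel pays $21.

Efficient allocation: Larkspur→Slot 6 ($150), Flint→Slot 4 ($104), Kestrel→Slot 1 ($141), Cove→Slot 5 ($122); total welfare W = $517.
Kestrel receives Slot 1 at value $141, so the others get W − 141 = $376.
Without Kestrel: best allocation of the remaining 3 bidders over all 4 slots is Larkspur→Slot 6 ($150), Flint→Slot 4 ($104), Cove→Slot 1 ($143), total $397.
VCG payment = (others' best without Kestrel) − (others' welfare with Kestrel) = 397 − 376 = $21.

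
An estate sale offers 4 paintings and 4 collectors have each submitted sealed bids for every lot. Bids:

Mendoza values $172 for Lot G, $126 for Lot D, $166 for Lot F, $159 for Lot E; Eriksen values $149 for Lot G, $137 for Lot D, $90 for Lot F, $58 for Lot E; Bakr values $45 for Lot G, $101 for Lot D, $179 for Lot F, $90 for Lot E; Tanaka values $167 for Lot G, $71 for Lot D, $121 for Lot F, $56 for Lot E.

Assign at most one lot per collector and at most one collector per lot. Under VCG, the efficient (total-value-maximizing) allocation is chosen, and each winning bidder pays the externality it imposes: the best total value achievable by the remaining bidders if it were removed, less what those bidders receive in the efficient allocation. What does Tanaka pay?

Efficient allocation: Mendoza→Lot E ($159), Eriksen→Lot D ($137), Bakr→Lot F ($179), Tanaka→Lot G ($167); total welfare W = $642.
Tanaka receives Lot G at value $167, so the others get W − 167 = $475.
Without Tanaka: best allocation of the remaining 3 bidders over all 4 lots is Mendoza→Lot G ($172), Eriksen→Lot D ($137), Bakr→Lot F ($179), total $488.
VCG payment = (others' best without Tanaka) − (others' welfare with Tanaka) = 488 − 475 = $13.

Tanaka pays $13.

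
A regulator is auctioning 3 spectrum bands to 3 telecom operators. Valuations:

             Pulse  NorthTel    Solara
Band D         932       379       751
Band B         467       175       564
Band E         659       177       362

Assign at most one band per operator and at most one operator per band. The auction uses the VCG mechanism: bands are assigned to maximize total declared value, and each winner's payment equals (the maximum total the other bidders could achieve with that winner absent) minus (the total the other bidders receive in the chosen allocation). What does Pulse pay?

Pulse pays $202M.

Efficient allocation: Pulse→Band D ($932M), NorthTel→Band E ($177M), Solara→Band B ($564M); total welfare W = $1673M.
Pulse receives Band D at value $932M, so the others get W − 932 = $741M.
Without Pulse: best allocation of the remaining 2 bidders over all 3 bands is NorthTel→Band D ($379M), Solara→Band B ($564M), total $943M.
VCG payment = (others' best without Pulse) − (others' welfare with Pulse) = 943 − 741 = $202M.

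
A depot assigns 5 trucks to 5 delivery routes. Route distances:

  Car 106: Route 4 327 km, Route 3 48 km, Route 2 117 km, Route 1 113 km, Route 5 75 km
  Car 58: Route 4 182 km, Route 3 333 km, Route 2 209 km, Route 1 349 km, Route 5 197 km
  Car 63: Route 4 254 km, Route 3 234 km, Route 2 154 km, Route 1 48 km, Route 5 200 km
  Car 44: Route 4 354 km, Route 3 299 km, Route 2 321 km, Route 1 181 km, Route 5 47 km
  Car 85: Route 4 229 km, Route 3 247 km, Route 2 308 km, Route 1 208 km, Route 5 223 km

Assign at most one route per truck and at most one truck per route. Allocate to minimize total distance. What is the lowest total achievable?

Optimal: Car 106→Route 3 (48 km), Car 58→Route 2 (209 km), Car 63→Route 1 (48 km), Car 44→Route 5 (47 km), Car 85→Route 4 (229 km) — total 48+209+48+47+229 = 581 km.
Row-greedy (each truck in turn takes its cheapest remaining route) gives 633 km, worse by 52.
Next-best assignment: Car 106→Route 3, Car 58→Route 4, Car 63→Route 1, Car 44→Route 5, Car 85→Route 2 = 633 km.

Minimum total: 581 km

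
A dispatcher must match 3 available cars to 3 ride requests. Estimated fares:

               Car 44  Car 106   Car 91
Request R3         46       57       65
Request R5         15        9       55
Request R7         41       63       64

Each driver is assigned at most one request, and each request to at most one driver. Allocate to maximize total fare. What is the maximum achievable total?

This is a one-to-one assignment (maximum-weight bipartite matching).
Optimal: Car 44→Request R3 ($46), Car 106→Request R7 ($63), Car 91→Request R5 ($55) — total 46+63+55 = $164.
Column-greedy (each request in turn goes to its best remaining driver) gives $143, worse by 21.
Next-best assignment: Car 44→Request R7, Car 106→Request R3, Car 91→Request R5 = $153.
Swapping Car 91↔Car 106 (Car 91→Request R7 $64, Car 106→Request R5 $9) loses 45.
Checked against all permutations: $164 is optimal.

Max total: $164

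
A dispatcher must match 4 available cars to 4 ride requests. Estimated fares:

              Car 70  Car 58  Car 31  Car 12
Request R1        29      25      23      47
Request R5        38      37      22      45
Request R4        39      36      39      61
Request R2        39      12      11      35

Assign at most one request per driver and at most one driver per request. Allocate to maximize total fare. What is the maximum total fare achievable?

Optimal: Car 70→Request R2 ($39), Car 58→Request R5 ($37), Car 31→Request R4 ($39), Car 12→Request R1 ($47) — total 39+37+39+47 = $162.
Column-greedy (each request in turn goes to its best remaining driver) gives $136, worse by 26.
Checked against all permutations: $162 is optimal.

Max total: $162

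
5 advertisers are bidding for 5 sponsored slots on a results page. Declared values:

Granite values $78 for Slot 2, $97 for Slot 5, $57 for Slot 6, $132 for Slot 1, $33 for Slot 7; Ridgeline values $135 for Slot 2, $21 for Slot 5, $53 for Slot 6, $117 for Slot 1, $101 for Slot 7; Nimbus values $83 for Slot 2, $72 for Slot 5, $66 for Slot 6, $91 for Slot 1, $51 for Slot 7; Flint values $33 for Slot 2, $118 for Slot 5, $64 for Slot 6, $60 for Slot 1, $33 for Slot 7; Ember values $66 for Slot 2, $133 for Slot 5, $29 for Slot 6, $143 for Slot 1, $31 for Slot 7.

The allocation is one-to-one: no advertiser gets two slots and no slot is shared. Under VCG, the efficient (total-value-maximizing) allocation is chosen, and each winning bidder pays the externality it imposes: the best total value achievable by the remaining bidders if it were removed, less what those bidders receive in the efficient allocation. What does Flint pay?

Efficient allocation: Granite→Slot 1 ($132), Ridgeline→Slot 2 ($135), Nimbus→Slot 7 ($51), Flint→Slot 6 ($64), Ember→Slot 5 ($133); total welfare W = $515.
Flint receives Slot 6 at value $64, so the others get W − 64 = $451.
Without Flint: best allocation of the remaining 4 bidders over all 5 slots is Granite→Slot 1 ($132), Ridgeline→Slot 2 ($135), Nimbus→Slot 6 ($66), Ember→Slot 5 ($133), total $466.
VCG payment = (others' best without Flint) − (others' welfare with Flint) = 466 − 451 = $15.

Flint pays $15.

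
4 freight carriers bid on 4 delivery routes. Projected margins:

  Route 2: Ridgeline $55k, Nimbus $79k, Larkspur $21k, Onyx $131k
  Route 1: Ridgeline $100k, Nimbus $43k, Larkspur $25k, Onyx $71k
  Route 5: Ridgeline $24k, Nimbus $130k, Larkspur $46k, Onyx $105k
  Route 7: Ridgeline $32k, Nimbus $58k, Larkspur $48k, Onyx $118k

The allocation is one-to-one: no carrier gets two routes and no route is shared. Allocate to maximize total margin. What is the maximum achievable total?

Optimal: Ridgeline→Route 1 ($100k), Nimbus→Route 5 ($130k), Larkspur→Route 7 ($48k), Onyx→Route 2 ($131k) — total 100+130+48+131 = $409k.
Next-best assignment: Ridgeline→Route 1, Nimbus→Route 5, Larkspur→Route 2, Onyx→Route 7 = $369k.
Checked against all permutations: $409k is optimal.

Maximum total: $409k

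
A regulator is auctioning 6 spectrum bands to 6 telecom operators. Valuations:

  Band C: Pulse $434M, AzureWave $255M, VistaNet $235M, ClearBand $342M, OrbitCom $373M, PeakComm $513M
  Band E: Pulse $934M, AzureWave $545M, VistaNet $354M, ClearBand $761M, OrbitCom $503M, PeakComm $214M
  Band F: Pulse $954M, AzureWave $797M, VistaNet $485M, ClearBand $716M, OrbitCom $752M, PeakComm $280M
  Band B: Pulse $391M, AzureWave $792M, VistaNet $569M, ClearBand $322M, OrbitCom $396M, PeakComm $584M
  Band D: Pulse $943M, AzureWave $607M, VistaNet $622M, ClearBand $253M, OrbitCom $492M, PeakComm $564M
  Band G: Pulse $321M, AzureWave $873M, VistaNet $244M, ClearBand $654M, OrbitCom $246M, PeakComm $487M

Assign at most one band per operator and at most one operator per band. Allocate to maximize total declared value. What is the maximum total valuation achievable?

Optimal: Pulse→Band D ($943M), AzureWave→Band G ($873M), VistaNet→Band B ($569M), ClearBand→Band E ($761M), OrbitCom→Band F ($752M), PeakComm→Band C ($513M) — total 943+873+569+761+752+513 = $4411M.
Row-greedy (each operator in turn takes its best remaining band) gives $4119M, worse by 292.
Checked against all permutations: $4411M is optimal.

Maximum total: $4411M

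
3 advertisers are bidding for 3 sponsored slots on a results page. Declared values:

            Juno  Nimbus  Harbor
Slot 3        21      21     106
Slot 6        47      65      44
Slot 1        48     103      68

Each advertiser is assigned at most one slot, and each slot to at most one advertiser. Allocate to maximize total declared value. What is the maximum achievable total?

Treat this as an assignment problem: match each advertiser to one slot.
Optimal: Juno→Slot 6 ($47), Nimbus→Slot 1 ($103), Harbor→Slot 3 ($106) — total 47+103+106 = $256.
Row-greedy (each advertiser in turn takes its best remaining slot) gives $219, worse by 37.

Maximum total: $256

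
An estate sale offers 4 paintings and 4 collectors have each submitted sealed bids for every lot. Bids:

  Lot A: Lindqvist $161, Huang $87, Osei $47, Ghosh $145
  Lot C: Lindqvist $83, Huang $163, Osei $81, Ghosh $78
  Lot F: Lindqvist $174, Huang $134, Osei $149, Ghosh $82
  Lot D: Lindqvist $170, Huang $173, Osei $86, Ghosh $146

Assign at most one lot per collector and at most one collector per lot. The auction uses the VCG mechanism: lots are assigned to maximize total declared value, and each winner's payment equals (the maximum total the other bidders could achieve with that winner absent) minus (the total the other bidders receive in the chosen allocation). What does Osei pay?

Efficient allocation: Lindqvist→Lot D ($170), Huang→Lot C ($163), Osei→Lot F ($149), Ghosh→Lot A ($145); total welfare W = $627.
Osei receives Lot F at value $149, so the others get W − 149 = $478.
Without Osei: best allocation of the remaining 3 bidders over all 4 lots is Lindqvist→Lot F ($174), Huang→Lot D ($173), Ghosh→Lot A ($145), total $492.
VCG payment = (others' best without Osei) − (others' welfare with Osei) = 492 − 478 = $14.

Osei pays $14.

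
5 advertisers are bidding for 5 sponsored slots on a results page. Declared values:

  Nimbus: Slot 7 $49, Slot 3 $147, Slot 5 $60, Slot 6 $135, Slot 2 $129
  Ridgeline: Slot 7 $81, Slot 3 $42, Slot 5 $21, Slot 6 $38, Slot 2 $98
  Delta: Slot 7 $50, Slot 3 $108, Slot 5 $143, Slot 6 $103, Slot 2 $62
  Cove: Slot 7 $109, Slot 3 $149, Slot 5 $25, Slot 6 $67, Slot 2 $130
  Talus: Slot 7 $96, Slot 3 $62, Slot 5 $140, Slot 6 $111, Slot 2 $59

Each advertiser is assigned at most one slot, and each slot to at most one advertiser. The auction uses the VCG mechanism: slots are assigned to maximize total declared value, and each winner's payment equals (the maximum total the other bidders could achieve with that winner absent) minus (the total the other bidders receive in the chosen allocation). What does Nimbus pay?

Nimbus pays $15.

Efficient allocation: Nimbus→Slot 6 ($135), Ridgeline→Slot 2 ($98), Delta→Slot 5 ($143), Cove→Slot 3 ($149), Talus→Slot 7 ($96); total welfare W = $621.
Nimbus receives Slot 6 at value $135, so the others get W − 135 = $486.
Without Nimbus: best allocation of the remaining 4 bidders over all 5 slots is Ridgeline→Slot 2 ($98), Delta→Slot 5 ($143), Cove→Slot 3 ($149), Talus→Slot 6 ($111), total $501.
VCG payment = (others' best without Nimbus) − (others' welfare with Nimbus) = 501 − 486 = $15.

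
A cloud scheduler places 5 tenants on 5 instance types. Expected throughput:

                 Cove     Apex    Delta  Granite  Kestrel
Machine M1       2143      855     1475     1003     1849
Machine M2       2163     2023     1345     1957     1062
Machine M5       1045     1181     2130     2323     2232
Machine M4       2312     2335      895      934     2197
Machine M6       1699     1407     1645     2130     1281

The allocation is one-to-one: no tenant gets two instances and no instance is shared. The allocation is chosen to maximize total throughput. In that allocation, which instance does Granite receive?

Granite receives Machine M6.

Optimal: Cove→Machine M1 (2143 ops/s), Apex→Machine M2 (2023 ops/s), Delta→Machine M5 (2130 ops/s), Granite→Machine M6 (2130 ops/s), Kestrel→Machine M4 (2197 ops/s) — total 2143+2023+2130+2130+2197 = 10623 ops/s.
Row-greedy (each tenant in turn takes its best remaining instance) gives 10444 ops/s, worse by 179.
Next-best assignment: Cove→Machine M2, Apex→Machine M4, Delta→Machine M5, Granite→Machine M6, Kestrel→Machine M1 = 10607 ops/s.
Swapping Delta↔Apex (Delta→Machine M2 1345 ops/s, Apex→Machine M5 1181 ops/s) loses 1627.
Granite's own top instance is Machine M5 (2323 ops/s), but forcing Granite→Machine M5 and reassigning the rest optimally gives only 10331 ops/s — worse by 292.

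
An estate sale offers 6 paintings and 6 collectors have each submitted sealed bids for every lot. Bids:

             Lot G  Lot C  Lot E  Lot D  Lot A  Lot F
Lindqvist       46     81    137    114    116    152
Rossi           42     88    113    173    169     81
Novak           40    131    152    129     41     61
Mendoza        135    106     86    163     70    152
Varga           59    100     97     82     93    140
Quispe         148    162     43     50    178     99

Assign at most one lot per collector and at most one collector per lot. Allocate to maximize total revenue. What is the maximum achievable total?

Optimal: Lindqvist→Lot E ($137), Rossi→Lot D ($173), Novak→Lot C ($131), Mendoza→Lot G ($135), Varga→Lot F ($140), Quispe→Lot A ($178) — total 137+173+131+135+140+178 = $894.
Max-entry greedy (repeatedly take the single best remaining cell) gives $890, worse by 4.
No other one-to-one assignment exceeds $894.

Max total: $894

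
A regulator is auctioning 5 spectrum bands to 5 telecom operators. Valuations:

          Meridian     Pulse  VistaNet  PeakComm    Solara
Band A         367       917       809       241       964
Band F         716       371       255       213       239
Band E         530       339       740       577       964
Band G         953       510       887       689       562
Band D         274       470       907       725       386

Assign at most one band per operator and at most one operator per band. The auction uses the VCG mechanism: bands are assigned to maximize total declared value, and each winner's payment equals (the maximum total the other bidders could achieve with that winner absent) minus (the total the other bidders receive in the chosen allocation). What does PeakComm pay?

Efficient allocation: Meridian→Band F ($716M), Pulse→Band A ($917M), VistaNet→Band G ($887M), PeakComm→Band D ($725M), Solara→Band E ($964M); total welfare W = $4209M.
PeakComm receives Band D at value $725M, so the others get W − 725 = $3484M.
Without PeakComm: best allocation of the remaining 4 bidders over all 5 bands is Meridian→Band G ($953M), Pulse→Band A ($917M), VistaNet→Band D ($907M), Solara→Band E ($964M), total $3741M.
VCG payment = (others' best without PeakComm) − (others' welfare with PeakComm) = 3741 − 3484 = $257M.

PeakComm pays $257M.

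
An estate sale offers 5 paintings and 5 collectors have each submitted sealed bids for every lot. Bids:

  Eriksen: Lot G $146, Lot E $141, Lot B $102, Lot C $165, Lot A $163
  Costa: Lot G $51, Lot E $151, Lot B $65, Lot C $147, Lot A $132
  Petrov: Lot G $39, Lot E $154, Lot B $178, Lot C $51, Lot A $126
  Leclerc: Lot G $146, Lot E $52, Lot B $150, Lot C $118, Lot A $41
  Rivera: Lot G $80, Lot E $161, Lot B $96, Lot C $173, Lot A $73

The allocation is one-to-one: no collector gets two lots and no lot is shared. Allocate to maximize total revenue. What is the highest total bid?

Maximum total: $811

Optimal: Eriksen→Lot A ($163), Costa→Lot E ($151), Petrov→Lot B ($178), Leclerc→Lot G ($146), Rivera→Lot C ($173) — total 163+151+178+146+173 = $811.
Row-greedy (each collector in turn takes its best remaining lot) gives $713, worse by 98.
Next-best assignment: Eriksen→Lot A, Costa→Lot C, Petrov→Lot B, Leclerc→Lot G, Rivera→Lot E = $795.
Every other assignment is strictly worse.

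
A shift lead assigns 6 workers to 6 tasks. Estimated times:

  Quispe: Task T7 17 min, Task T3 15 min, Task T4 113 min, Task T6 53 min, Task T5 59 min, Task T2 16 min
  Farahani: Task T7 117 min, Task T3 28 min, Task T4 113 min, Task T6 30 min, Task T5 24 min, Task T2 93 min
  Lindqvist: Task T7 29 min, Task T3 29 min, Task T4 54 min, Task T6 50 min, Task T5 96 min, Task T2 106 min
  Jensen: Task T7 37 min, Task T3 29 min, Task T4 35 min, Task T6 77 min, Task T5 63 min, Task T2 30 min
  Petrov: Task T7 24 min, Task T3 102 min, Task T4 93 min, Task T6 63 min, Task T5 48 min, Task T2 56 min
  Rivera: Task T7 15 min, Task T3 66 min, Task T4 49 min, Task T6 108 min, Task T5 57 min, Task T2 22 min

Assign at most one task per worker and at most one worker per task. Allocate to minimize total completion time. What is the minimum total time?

Minimum total: 170 min

Optimal: Quispe→Task T3 (15 min), Farahani→Task T5 (24 min), Lindqvist→Task T6 (50 min), Jensen→Task T4 (35 min), Petrov→Task T7 (24 min), Rivera→Task T2 (22 min) — total 15+24+50+35+24+22 = 170 min.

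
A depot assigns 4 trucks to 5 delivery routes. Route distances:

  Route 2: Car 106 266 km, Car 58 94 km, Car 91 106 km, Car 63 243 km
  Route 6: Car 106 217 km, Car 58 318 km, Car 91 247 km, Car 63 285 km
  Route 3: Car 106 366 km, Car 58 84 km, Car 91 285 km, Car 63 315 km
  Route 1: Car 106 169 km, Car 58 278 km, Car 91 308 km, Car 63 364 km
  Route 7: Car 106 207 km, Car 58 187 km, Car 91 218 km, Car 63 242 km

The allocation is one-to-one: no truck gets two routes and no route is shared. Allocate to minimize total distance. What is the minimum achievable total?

Min total: 601 km

This is the linear assignment problem.
Optimal: Car 106→Route 1 (169 km), Car 58→Route 3 (84 km), Car 91→Route 2 (106 km), Car 63→Route 7 (242 km) — total 169+84+106+242 = 601 km.
Column-greedy (each route in turn goes to its cheapest remaining truck) gives 960 km, worse by 359.
Swapping Car 63↔Car 58 (Car 63→Route 3 315 km, Car 58→Route 7 187 km) adds 176.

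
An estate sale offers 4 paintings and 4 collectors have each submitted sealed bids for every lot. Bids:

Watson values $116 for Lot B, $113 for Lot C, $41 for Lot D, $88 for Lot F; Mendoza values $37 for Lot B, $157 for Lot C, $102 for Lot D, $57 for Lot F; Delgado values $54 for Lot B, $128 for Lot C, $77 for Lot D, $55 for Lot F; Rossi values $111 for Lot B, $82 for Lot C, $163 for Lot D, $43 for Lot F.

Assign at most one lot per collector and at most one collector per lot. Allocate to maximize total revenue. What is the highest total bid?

Optimal: Watson→Lot B ($116), Mendoza→Lot C ($157), Delgado→Lot F ($55), Rossi→Lot D ($163) — total 116+157+55+163 = $491.
Row-greedy (each collector in turn takes its best remaining lot) gives $393, worse by 98.
Next-best assignment: Watson→Lot B, Mendoza→Lot F, Delgado→Lot C, Rossi→Lot D = $464.
Swapping Delgado↔Rossi (Delgado→Lot D $77, Rossi→Lot F $43) loses 98.
Every other assignment is strictly worse.

Maximum total: $491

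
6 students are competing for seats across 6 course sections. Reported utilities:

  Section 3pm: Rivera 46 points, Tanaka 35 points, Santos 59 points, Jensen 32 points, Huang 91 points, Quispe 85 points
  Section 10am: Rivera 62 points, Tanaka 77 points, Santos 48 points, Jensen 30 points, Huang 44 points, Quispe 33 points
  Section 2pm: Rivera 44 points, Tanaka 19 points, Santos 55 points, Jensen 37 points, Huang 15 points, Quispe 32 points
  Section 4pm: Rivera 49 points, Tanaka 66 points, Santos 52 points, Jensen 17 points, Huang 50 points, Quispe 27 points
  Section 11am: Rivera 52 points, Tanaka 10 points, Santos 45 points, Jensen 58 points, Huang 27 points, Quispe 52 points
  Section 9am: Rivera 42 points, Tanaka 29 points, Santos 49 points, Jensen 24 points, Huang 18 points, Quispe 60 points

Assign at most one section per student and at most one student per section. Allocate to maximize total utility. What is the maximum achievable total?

Max total: 392 points

Optimal: Rivera→Section 10am (62 points), Tanaka→Section 4pm (66 points), Santos→Section 2pm (55 points), Jensen→Section 11am (58 points), Huang→Section 3pm (91 points), Quispe→Section 9am (60 points) — total 62+66+55+58+91+60 = 392 points.
Row-greedy (each student in turn takes its best remaining section) gives 295 points, worse by 97.
Next-best assignment: Rivera→Section 4pm, Tanaka→Section 10am, Santos→Section 2pm, Jensen→Section 11am, Huang→Section 3pm, Quispe→Section 9am = 390 points.
Swapping Huang↔Tanaka (Huang→Section 4pm 50 points, Tanaka→Section 3pm 35 points) loses 72.
Every other assignment is strictly worse.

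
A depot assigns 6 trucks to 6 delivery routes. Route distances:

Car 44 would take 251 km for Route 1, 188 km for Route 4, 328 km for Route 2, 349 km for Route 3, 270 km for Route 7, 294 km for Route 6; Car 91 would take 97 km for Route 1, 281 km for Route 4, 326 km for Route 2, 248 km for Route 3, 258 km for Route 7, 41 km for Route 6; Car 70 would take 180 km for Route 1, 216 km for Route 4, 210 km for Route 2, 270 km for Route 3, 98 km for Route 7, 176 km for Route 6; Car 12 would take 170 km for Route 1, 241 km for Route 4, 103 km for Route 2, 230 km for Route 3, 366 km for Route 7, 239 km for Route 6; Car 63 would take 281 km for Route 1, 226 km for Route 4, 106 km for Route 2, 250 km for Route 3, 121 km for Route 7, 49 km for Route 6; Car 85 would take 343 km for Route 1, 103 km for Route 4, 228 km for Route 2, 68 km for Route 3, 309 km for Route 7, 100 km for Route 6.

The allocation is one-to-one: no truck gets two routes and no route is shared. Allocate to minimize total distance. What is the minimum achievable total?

This is a one-to-one assignment (minimum-cost bipartite matching).
Optimal: Car 44→Route 4 (188 km), Car 91→Route 1 (97 km), Car 70→Route 7 (98 km), Car 12→Route 2 (103 km), Car 63→Route 6 (49 km), Car 85→Route 3 (68 km) — total 188+97+98+103+49+68 = 603 km.
Min-entry greedy (repeatedly take the single cheapest remaining cell) gives 779 km, worse by 176.
Checked against all permutations: 603 km is optimal.

Minimum total: 603 km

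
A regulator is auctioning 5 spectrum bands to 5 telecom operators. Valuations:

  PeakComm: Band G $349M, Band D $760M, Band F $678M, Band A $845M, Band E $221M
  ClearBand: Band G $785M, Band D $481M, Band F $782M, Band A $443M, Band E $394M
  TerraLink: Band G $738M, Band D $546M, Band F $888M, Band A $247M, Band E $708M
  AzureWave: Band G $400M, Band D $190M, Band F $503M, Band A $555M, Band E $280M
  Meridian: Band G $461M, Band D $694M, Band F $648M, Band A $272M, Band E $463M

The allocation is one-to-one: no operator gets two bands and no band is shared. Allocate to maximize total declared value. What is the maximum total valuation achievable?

Max total: $3535M

This is the linear assignment problem.
Optimal: PeakComm→Band A ($845M), ClearBand→Band G ($785M), TerraLink→Band E ($708M), AzureWave→Band F ($503M), Meridian→Band D ($694M) — total 845+785+708+503+694 = $3535M.
Next-best assignment: PeakComm→Band A, ClearBand→Band G, TerraLink→Band F, AzureWave→Band E, Meridian→Band D = $3492M.
No other one-to-one assignment exceeds $3535M.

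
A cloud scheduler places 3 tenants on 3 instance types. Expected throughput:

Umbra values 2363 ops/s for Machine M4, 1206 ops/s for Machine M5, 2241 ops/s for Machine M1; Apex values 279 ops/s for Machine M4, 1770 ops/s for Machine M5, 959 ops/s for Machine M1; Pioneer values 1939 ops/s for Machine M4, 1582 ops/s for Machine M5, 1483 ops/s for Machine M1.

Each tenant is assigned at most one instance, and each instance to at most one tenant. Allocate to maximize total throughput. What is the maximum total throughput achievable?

Optimal: Umbra→Machine M1 (2241 ops/s), Apex→Machine M5 (1770 ops/s), Pioneer→Machine M4 (1939 ops/s) — total 2241+1770+1939 = 5950 ops/s.
Row-greedy (each tenant in turn takes its best remaining instance) gives 5616 ops/s, worse by 334.
Next-best assignment: Umbra→Machine M4, Apex→Machine M5, Pioneer→Machine M1 = 5616 ops/s.
Checked against all permutations: 5950 ops/s is optimal.

Maximum total: 5950 ops/s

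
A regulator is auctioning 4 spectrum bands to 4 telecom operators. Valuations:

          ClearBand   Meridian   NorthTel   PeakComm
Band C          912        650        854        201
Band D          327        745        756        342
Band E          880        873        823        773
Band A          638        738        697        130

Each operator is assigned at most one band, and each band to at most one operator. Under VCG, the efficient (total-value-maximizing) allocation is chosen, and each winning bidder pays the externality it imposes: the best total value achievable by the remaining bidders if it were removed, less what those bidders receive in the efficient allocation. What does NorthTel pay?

Efficient allocation: ClearBand→Band C ($912M), Meridian→Band A ($738M), NorthTel→Band D ($756M), PeakComm→Band E ($773M); total welfare W = $3179M.
NorthTel receives Band D at value $756M, so the others get W − 756 = $2423M.
Without NorthTel: best allocation of the remaining 3 bidders over all 4 bands is ClearBand→Band C ($912M), Meridian→Band D ($745M), PeakComm→Band E ($773M), total $2430M.
VCG payment = (others' best without NorthTel) − (others' welfare with NorthTel) = 2430 − 2423 = $7M.

NorthTel pays $7M.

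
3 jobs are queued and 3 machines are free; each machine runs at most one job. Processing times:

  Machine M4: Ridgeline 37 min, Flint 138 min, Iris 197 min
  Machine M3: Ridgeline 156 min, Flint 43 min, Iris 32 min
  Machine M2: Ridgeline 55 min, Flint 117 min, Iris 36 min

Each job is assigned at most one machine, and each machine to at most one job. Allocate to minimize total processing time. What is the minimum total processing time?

Optimal: Ridgeline→Machine M4 (37 min), Flint→Machine M3 (43 min), Iris→Machine M2 (36 min) — total 37+43+36 = 116 min.
Min-entry greedy (repeatedly take the single cheapest remaining cell) gives 186 min, worse by 70.
Swapping Flint↔Iris (Flint→Machine M2 117 min, Iris→Machine M3 32 min) adds 70.

Min total: 116 min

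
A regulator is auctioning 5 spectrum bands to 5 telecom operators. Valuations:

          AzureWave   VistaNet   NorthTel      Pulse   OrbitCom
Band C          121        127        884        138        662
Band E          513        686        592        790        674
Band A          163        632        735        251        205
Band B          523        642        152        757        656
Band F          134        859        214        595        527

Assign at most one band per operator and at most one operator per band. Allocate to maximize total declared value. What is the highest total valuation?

Max total: $3569M

Optimal: AzureWave→Band B ($523M), VistaNet→Band F ($859M), NorthTel→Band A ($735M), Pulse→Band E ($790M), OrbitCom→Band C ($662M) — total 523+859+735+790+662 = $3569M.
Max-entry greedy (repeatedly take the single best remaining cell) gives $3352M, worse by 217.
Next-best assignment: AzureWave→Band E, VistaNet→Band F, NorthTel→Band A, Pulse→Band B, OrbitCom→Band C = $3526M.
Checked against all permutations: $3569M is optimal.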